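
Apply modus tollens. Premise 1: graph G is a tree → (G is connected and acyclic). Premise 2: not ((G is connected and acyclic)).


Modus tollens: from (P → Q) and ¬Q, infer ¬P.
Q = '(G is connected and acyclic)' is denied; since P → Q, P must also fail.

Not (graph G is a tree).


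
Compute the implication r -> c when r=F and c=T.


Implication is false only when antecedent is true and consequent is false.
Substitute: r=F, c=T.
F -> T evaluates to T.

T


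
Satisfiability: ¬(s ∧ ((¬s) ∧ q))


Search for a satisfying assignment over {q, s}.
Try q=F, s=F: the formula evaluates to T.
A satisfying assignment exists.

Satisfiable.


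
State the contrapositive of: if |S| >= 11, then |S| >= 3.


The contrapositive of (P → Q) is (¬Q → ¬P); it is logically equivalent to the original.
Here P = '|S| >= 11' and Q = '|S| >= 3'.

If not (|S| >= 3), then not (|S| >= 11).


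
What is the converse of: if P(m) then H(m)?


The converse of (P → Q) is (Q → P). It is not in general equivalent to the original.
Here P = 'P(m)' and Q = 'H(m)'.

If H(m), then P(m).


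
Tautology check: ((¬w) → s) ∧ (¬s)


Build the truth table over {s, w}:
s | w | φ
---------
F | F | F
T | F | F
F | T | T
T | T | F
Counterexample at row 1: with s=F, w=F, the formula is F.

No, it is not a tautology.


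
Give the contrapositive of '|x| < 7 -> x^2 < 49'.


The contrapositive of (P → Q) is (¬Q → ¬P); it is logically equivalent to the original.
Here P = '|x| < 7' and Q = 'x^2 < 49'.

If not (x^2 < 49), then not (|x| < 7).


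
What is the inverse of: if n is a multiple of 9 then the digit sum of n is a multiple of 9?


The inverse of (P → Q) is (¬P → ¬Q). It is equivalent to the converse, not to the original.
Here P = 'n is a multiple of 9' and Q = 'the digit sum of n is a multiple of 9'.

If not (n is a multiple of 9), then not (the digit sum of n is a multiple of 9).


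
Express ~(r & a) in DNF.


Step 1: Apply De Morgan: ¬(r ∧ a) = ¬r ∨ ¬a.

(~r) | (~a)


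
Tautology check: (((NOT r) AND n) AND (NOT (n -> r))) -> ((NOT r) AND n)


Build the truth table over {n, r}:
n | r | φ
---------
F | F | T
T | F | T
F | T | T
T | T | T
Every row evaluates to true.

Yes, it is a tautology.


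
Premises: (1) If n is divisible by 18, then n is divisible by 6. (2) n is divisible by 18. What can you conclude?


Modus ponens: from (P → Q) and P, infer Q.
P = 'n is divisible by 18' is asserted, and P → Q holds, so Q follows.

n is divisible by 6.


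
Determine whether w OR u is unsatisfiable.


Truth table over {u, w}:
u | w | φ
---------
F | F | F
T | F | T
F | T | T
T | T | T
Satisfying assignment at row 2: u=T, w=F gives T.

No, it is not a contradiction.


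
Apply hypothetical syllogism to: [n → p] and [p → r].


Hypothetical syllogism: from (P → Q) and (Q → R), infer (P → R).
Chain the two implications through the shared middle term 'p'.

n → r


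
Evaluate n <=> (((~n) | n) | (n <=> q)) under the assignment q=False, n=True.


Substitute q=False, n=True:
~n = False
(~n) | n = False | True = True
n <=> q = True <=> False = False
((~n) | n) | (n <=> q) = True | False = True
n <=> (((~n) | n) | (n <=> q)) = True <=> True = True

True


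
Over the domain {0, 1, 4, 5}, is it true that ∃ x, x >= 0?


Evaluate the predicate on each element: 0:T, 1:T, 4:T, 5:T.
Witness x = 0 satisfies the predicate.

T


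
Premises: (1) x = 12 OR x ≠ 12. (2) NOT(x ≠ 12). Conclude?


Disjunctive syllogism: from (P ∨ Q) and ¬P, infer Q.
One disjunct, 'x ≠ 12', is ruled out; the other must hold.

x = 12


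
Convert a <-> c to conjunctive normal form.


Step 1: Rewrite a ↔ c as (a → c) ∧ (c → a).
Step 2: Rewrite each implication as a disjunction.

((NOT a) OR c) AND ((NOT c) OR a)


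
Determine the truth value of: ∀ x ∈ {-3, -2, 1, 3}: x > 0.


Evaluate the predicate on each element: -3:F, -2:F, 1:T, 3:T.
Counterexample x = -3 fails the predicate.

F


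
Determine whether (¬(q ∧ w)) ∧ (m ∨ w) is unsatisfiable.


Truth table over {m, q, w}:
m | q | w | φ
-------------
F | F | F | F
T | F | F | T
F | T | F | F
T | T | F | T
F | F | T | T
T | F | T | T
F | T | T | F
T | T | T | F
Satisfying assignment at row 2: m=T, q=F, w=F gives T.

No, it is not a contradiction.


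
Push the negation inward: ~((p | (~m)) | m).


De Morgan: the negation of a disjunction is the conjunction of the negations.
Distribute ~ across |, flipping it to &, and negate each literal.

((~p) & m) & (~m)


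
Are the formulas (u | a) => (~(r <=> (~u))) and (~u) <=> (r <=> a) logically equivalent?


Compare truth tables:
a | r | u | φ | ψ
-----------------
False | False | False | True | True
True | False | False | True | False
False | True | False | True | False
True | True | False | False | True
False | False | True | False | False
True | False | True | False | True
False | True | True | True | True
True | True | True | True | False
They differ at row 2 (a=True, r=False, u=False): φ=True but ψ=False.

No, they are not logically equivalent.


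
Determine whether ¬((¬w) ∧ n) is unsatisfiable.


Truth table over {n, w}:
n | w | φ
---------
F | F | T
T | F | F
F | T | T
T | T | T
Satisfying assignment at row 1: n=F, w=F gives T.

No, it is not a contradiction.


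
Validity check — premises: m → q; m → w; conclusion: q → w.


This is (no valid rule). There exist truth assignments where the premises are all true but the conclusion is false.

Invalid.


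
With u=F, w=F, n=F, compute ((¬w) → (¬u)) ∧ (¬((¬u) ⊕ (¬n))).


Substitute u=F, w=F, n=F:
¬w = T
¬u = T
(¬w) → (¬u) = T → T = T
¬u = T
¬n = T
(¬u) ⊕ (¬n) = T ⊕ T = F
¬((¬u) ⊕ (¬n)) = T
((¬w) → (¬u)) ∧ (¬((¬u) ⊕ (¬n))) = T ∧ T = T

T


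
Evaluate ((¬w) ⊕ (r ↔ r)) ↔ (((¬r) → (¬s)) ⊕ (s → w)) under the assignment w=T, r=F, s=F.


Substitute w=T, r=F, s=F:
¬w = F
r ↔ r = F ↔ F = T
(¬w) ⊕ (r ↔ r) = F ⊕ T = T
¬r = T
¬s = T
(¬r) → (¬s) = T → T = T
s → w = F → T = T
((¬r) → (¬s)) ⊕ (s → w) = T ⊕ T = F
((¬w) ⊕ (r ↔ r)) ↔ (((¬r) → (¬s)) ⊕ (s → w)) = T ↔ F = F

F


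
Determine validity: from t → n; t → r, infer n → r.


This is (no valid rule). There exist truth assignments where the premises are all true but the conclusion is false.

Invalid.


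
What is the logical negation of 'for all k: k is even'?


¬(for all x: φ) = there exists x: ¬φ, and ¬(there exists x: φ) = for all x: ¬φ.
Apply to the universal statement.

there exists k: NOT(k is even)


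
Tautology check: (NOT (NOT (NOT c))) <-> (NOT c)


Build the truth table over {c}:
c | φ
-----
F | T
T | T
Every row evaluates to true.

Yes, it is a tautology.


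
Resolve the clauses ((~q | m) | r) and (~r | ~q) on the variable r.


The clauses contain complementary literals r and ~r.
Resolution eliminates this pair and disjoins the remaining literals (merging duplicates).

(~q | m)


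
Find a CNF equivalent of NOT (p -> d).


Step 1: Rewrite p → d as ¬p ∨ d.
Step 2: Negate: ¬(¬p ∨ d) = p ∧ ¬d (De Morgan + double negation).

p AND (NOT d)


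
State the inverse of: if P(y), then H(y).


The inverse of (P → Q) is (¬P → ¬Q). It is equivalent to the converse, not to the original.
Here P = 'P(y)' and Q = 'H(y)'.

If not (P(y)), then not (H(y)).


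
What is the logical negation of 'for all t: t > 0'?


¬(for all x: φ) = there exists x: ¬φ, and ¬(there exists x: φ) = for all x: ¬φ.
Apply to the universal statement.

there exists t: NOT(t > 0)


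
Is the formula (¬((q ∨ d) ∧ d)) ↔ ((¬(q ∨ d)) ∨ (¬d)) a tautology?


Build the truth table over {d, q}:
d | q | φ
---------
F | F | T
T | F | T
F | T | T
T | T | T
Every row evaluates to true.

Yes, it is a tautology.


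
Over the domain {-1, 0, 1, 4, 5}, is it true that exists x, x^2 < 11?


Evaluate the predicate on each element: -1:True, 0:True, 1:True, 4:False, 5:False.
Witness x = -1 satisfies the predicate.

True


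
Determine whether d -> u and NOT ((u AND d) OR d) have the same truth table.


Compare truth tables:
d | u | φ | ψ
-------------
F | F | T | T
T | F | F | F
F | T | T | T
T | T | T | F
They differ at row 4 (d=T, u=T): φ=T but ψ=F.

No, they are not logically equivalent.


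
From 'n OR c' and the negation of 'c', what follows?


Disjunctive syllogism: from (P ∨ Q) and ¬P, infer Q.
One disjunct, 'c', is ruled out; the other must hold.

n


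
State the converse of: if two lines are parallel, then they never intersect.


The converse of (P → Q) is (Q → P). It is not in general equivalent to the original.
Here P = 'two lines are parallel' and Q = 'they never intersect'.

If they never intersect, then two lines are parallel.


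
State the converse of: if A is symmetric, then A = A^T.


The converse of (P → Q) is (Q → P). It is not in general equivalent to the original.
Here P = 'A is symmetric' and Q = 'A = A^T'.

If A = A^T, then A is symmetric.


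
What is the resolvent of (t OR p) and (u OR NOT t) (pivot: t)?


The clauses contain complementary literals t and NOTt.
Resolution eliminates this pair and disjoins the remaining literals (merging duplicates).

(p OR u)


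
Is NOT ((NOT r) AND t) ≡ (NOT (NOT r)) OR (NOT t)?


Compare truth tables:
r | t | φ | ψ
-------------
F | F | T | T
T | F | T | T
F | T | F | F
T | T | T | T
The columns φ and ψ agree on every row.

Yes, they are logically equivalent.


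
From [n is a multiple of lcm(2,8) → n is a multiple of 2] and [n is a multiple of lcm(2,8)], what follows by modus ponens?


Modus ponens: from (P → Q) and P, infer Q.
P = 'n is a multiple of lcm(2,8)' is asserted, and P → Q holds, so Q follows.

n is a multiple of 2.


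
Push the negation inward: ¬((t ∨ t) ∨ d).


De Morgan: the negation of a disjunction is the conjunction of the negations.
Distribute ¬ across ∨, flipping it to ∧, and negate each literal.

((¬t) ∧ (¬t)) ∧ (¬d)


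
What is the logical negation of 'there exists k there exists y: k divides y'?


Negation flips each quantifier (∀↔∃) and negates the inner predicate.
¬(there exists k there exists y: φ) = for all k for all y: ¬φ.

for all k for all y: NOT(k divides y)


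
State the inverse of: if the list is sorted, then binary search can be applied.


The inverse of (P → Q) is (¬P → ¬Q). It is equivalent to the converse, not to the original.
Here P = 'the list is sorted' and Q = 'binary search can be applied'.

If not (the list is sorted), then not (binary search can be applied).


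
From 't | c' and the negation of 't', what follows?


Disjunctive syllogism: from (P ∨ Q) and ¬P, infer Q.
One disjunct, 't', is ruled out; the other must hold.

c


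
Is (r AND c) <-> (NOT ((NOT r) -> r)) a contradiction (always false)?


Truth table over {c, r}:
c | r | φ
---------
F | F | F
T | F | F
F | T | T
T | T | F
Satisfying assignment at row 3: c=F, r=T gives T.

No, it is not a contradiction.


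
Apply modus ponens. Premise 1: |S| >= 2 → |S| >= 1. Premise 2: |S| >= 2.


Modus ponens: from (P → Q) and P, infer Q.
P = '|S| >= 2' is asserted, and P → Q holds, so Q follows.

|S| >= 1.


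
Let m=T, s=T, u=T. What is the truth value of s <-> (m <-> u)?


Substitute m=T, s=T, u=T:
m <-> u = T <-> T = T
s <-> (m <-> u) = T <-> T = T

T


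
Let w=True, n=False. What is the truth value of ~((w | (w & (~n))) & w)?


Substitute w=True, n=False:
~n = True
w & (~n) = True & True = True
w | (w & (~n)) = True | True = True
(w | (w & (~n))) & w = True & True = True
~((w | (w & (~n))) & w) = False

False


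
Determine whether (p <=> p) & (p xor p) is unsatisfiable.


Truth table over {p}:
p | φ
-----
False | False
True | False
Every row is false.

Yes, it is a contradiction.


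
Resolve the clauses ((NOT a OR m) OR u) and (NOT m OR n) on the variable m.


The clauses contain complementary literals m and NOTm.
Resolution eliminates this pair and disjoins the remaining literals (merging duplicates).

((u OR NOT a) OR n)


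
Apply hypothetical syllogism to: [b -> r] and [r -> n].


Hypothetical syllogism: from (P → Q) and (Q → R), infer (P → R).
Chain the two implications through the shared middle term 'r'.

b -> n


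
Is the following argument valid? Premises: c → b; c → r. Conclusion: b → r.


This is (no valid rule). There exist truth assignments where the premises are all true but the conclusion is false.

Invalid.


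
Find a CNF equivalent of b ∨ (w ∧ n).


Step 1: Distribute ∨ over ∧: b ∨ (w ∧ n) = (b ∨ w) ∧ (b ∨ n).

(b ∨ w) ∧ (b ∨ n)


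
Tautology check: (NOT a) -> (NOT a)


Build the truth table over {a}:
a | φ
-----
F | T
T | T
Every row evaluates to true.

Yes, it is a tautology.


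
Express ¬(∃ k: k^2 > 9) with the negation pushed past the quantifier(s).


¬(∀ x: φ) = ∃ x: ¬φ, and ¬(∃ x: φ) = ∀ x: ¬φ.
Apply to the existential statement.

∀ k: ¬(k^2 > 9)


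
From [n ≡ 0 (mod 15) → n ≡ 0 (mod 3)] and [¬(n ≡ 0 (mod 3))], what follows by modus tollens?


Modus tollens: from (P → Q) and ¬Q, infer ¬P.
Q = 'n ≡ 0 (mod 3)' is denied; since P → Q, P must also fail.

Not (n ≡ 0 (mod 15)).


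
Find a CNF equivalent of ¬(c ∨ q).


Step 1: Apply De Morgan: ¬(c ∨ q) = ¬c ∧ ¬q.

(¬c) ∧ (¬q)


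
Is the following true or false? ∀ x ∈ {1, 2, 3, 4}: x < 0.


Evaluate the predicate on each element: 1:F, 2:F, 3:F, 4:F.
Counterexample x = 1 fails the predicate.

F


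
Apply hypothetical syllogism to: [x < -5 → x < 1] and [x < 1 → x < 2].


Hypothetical syllogism: from (P → Q) and (Q → R), infer (P → R).
Chain the two implications through the shared middle term 'x < 1'.

x < -5 → x < 2


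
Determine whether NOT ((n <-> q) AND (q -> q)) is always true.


Build the truth table over {n, q}:
n | q | φ
---------
F | F | F
T | F | T
F | T | T
T | T | F
Counterexample at row 1: with n=F, q=F, the formula is F.

No, it is not a tautology.


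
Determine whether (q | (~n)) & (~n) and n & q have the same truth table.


Compare truth tables:
n | q | φ | ψ
-------------
False | False | True | False
True | False | False | False
False | True | True | False
True | True | False | True
They differ at row 1 (n=False, q=False): φ=True but ψ=False.

No, they are not logically equivalent.


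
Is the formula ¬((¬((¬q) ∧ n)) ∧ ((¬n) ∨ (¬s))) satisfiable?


Search for a satisfying assignment over {n, q, s}.
Try n=T, q=F, s=F: the formula evaluates to T.
A satisfying assignment exists.

Satisfiable.


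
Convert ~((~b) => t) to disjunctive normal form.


Step 1: Rewrite implication then negate: ¬(¬(¬b) ∨ t) = (¬b) ∧ ¬t.

(~b) & (~t)


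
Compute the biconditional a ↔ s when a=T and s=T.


Biconditional is true when both operands have the same truth value.
Substitute: a=T, s=T.
T ↔ T evaluates to T.

T


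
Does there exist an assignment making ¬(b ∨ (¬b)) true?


Check all 2 assignments over {b}:
b | φ
-----
F | F
T | F
No assignment makes the formula true.

Unsatisfiable.


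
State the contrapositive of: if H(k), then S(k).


The contrapositive of (P → Q) is (¬Q → ¬P); it is logically equivalent to the original.
Here P = 'H(k)' and Q = 'S(k)'.

If not (S(k)), then not (H(k)).


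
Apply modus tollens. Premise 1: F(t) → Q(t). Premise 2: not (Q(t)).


Modus tollens: from (P → Q) and ¬Q, infer ¬P.
Q = 'Q(t)' is denied; since P → Q, P must also fail.

Not (F(t)).


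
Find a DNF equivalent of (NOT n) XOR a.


Step 1: (¬n) ⊕ a is true exactly when they disagree: ((¬n) ∧ ¬a) ∨ (¬(¬n) ∧ a).
Step 2: Eliminate any double negations (¬¬X = X).

((NOT n) AND (NOT a)) OR (n AND a)


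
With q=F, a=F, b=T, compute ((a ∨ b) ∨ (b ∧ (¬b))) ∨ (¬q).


Substitute q=F, a=F, b=T:
a ∨ b = F ∨ T = T
¬b = F
b ∧ (¬b) = T ∧ F = F
(a ∨ b) ∨ (b ∧ (¬b)) = T ∨ F = T
¬q = T
((a ∨ b) ∨ (b ∧ (¬b))) ∨ (¬q) = T ∨ T = T

T


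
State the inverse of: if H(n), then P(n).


The inverse of (P → Q) is (¬P → ¬Q). It is equivalent to the converse, not to the original.
Here P = 'H(n)' and Q = 'P(n)'.

If not (H(n)), then not (P(n)).


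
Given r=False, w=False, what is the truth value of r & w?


Conjunction is true only when both operands are true.
Substitute: r=False, w=False.
False & False evaluates to False.

False


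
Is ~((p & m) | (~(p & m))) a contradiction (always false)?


Truth table over {m, p}:
m | p | φ
---------
False | False | False
True | False | False
False | True | False
True | True | False
Every row is false.

Yes, it is a contradiction.


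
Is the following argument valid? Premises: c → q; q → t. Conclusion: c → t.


This matches the form of hypothetical syllogism: the conclusion follows in every model of the premises.

Valid.


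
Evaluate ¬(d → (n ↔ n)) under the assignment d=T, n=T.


Substitute d=T, n=T:
n ↔ n = T ↔ T = T
d → (n ↔ n) = T → T = T
¬(d → (n ↔ n)) = F

F


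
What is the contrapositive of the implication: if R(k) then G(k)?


The contrapositive of (P → Q) is (¬Q → ¬P); it is logically equivalent to the original.
Here P = 'R(k)' and Q = 'G(k)'.

If not (G(k)), then not (R(k)).


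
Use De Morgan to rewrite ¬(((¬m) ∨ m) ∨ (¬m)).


De Morgan: the negation of a disjunction is the conjunction of the negations.
Distribute ¬ across ∨, flipping it to ∧, and negate each literal.

(m ∧ (¬m)) ∧ m


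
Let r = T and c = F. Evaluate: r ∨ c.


Disjunction is false only when both operands are false.
Substitute: r=T, c=F.
T ∨ F evaluates to T.

T


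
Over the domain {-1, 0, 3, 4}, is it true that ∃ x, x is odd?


Evaluate the predicate on each element: -1:T, 0:F, 3:T, 4:F.
Witness x = -1 satisfies the predicate.

T


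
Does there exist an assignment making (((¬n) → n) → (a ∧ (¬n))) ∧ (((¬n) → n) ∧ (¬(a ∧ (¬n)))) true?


Check all 4 assignments over {a, n}:
a | n | φ
---------
F | F | F
T | F | F
F | T | F
T | T | F
No assignment makes the formula true.

Unsatisfiable.


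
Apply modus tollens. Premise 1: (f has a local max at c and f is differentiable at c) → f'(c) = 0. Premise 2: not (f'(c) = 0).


Modus tollens: from (P → Q) and ¬Q, infer ¬P.
Q = 'f'(c) = 0' is denied; since P → Q, P must also fail.

Not ((f has a local max at c and f is differentiable at c)).


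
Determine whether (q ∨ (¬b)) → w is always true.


Build the truth table over {b, q, w}:
b | q | w | φ
-------------
F | F | F | F
T | F | F | T
F | T | F | F
T | T | F | F
F | F | T | T
T | F | T | T
F | T | T | T
T | T | T | T
Counterexample at row 1: with b=F, q=F, w=F, the formula is F.

No, it is not a tautology.


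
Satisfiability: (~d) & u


Search for a satisfying assignment over {d, u}.
Try d=False, u=True: the formula evaluates to True.
A satisfying assignment exists.

Satisfiable.


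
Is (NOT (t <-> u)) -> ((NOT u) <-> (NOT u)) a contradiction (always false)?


Truth table over {t, u}:
t | u | φ
---------
F | F | T
T | F | T
F | T | T
T | T | T
Satisfying assignment at row 1: t=F, u=F gives T.

No, it is not a contradiction.


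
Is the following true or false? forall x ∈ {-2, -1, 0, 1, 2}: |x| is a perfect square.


Evaluate the predicate on each element: -2:False, -1:True, 0:True, 1:True, 2:False.
Counterexample x = -2 fails the predicate.

False


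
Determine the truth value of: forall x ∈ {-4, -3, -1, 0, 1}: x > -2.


Evaluate the predicate on each element: -4:False, -3:False, -1:True, 0:True, 1:True.
Counterexample x = -4 fails the predicate.

False


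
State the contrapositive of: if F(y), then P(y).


The contrapositive of (P → Q) is (¬Q → ¬P); it is logically equivalent to the original.
Here P = 'F(y)' and Q = 'P(y)'.

If not (P(y)), then not (F(y)).


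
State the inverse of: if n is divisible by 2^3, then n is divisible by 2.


The inverse of (P → Q) is (¬P → ¬Q). It is equivalent to the converse, not to the original.
Here P = 'n is divisible by 2^3' and Q = 'n is divisible by 2'.

If not (n is divisible by 2^3), then not (n is divisible by 2).


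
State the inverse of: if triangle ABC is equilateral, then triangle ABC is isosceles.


The inverse of (P → Q) is (¬P → ¬Q). It is equivalent to the converse, not to the original.
Here P = 'triangle ABC is equilateral' and Q = 'triangle ABC is isosceles'.

If not (triangle ABC is equilateral), then not (triangle ABC is isosceles).


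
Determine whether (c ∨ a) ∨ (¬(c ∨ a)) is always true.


Build the truth table over {a, c}:
a | c | φ
---------
F | F | T
T | F | T
F | T | T
T | T | T
Every row evaluates to true.

Yes, it is a tautology.


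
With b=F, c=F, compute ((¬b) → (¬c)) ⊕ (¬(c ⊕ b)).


Substitute b=F, c=F:
¬b = T
¬c = T
(¬b) → (¬c) = T → T = T
c ⊕ b = F ⊕ F = F
¬(c ⊕ b) = T
((¬b) → (¬c)) ⊕ (¬(c ⊕ b)) = T ⊕ T = F

F


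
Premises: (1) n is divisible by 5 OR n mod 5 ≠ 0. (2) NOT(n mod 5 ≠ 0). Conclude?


Disjunctive syllogism: from (P ∨ Q) and ¬P, infer Q.
One disjunct, 'n mod 5 ≠ 0', is ruled out; the other must hold.

n is divisible by 5


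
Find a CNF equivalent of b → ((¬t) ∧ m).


Step 1: Rewrite b → ((¬t) ∧ m) as ¬b ∨ ((¬t) ∧ m).
Step 2: Distribute ∨ over ∧.

((¬b) ∨ (¬t)) ∧ ((¬b) ∨ m)


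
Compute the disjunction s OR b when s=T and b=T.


Disjunction is false only when both operands are false.
Substitute: s=T, b=T.
T OR T evaluates to T.

T


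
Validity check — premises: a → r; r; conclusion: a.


This is affirming the consequent (fallacy). There exist truth assignments where the premises are all true but the conclusion is false.

Invalid.


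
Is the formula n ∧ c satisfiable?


Search for a satisfying assignment over {c, n}.
Try c=T, n=T: the formula evaluates to T.
A satisfying assignment exists.

Satisfiable.


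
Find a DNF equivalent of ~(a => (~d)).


Step 1: Rewrite implication then negate: ¬(¬a ∨ (¬d)) = a ∧ ¬(¬d).
Step 2: Eliminate any double negations (¬¬X = X).

a & d


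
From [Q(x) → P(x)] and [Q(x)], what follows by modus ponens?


Modus ponens: from (P → Q) and P, infer Q.
P = 'Q(x)' is asserted, and P → Q holds, so Q follows.

P(x).


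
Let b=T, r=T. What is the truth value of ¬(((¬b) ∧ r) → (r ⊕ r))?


Substitute b=T, r=T:
¬b = F
(¬b) ∧ r = F ∧ T = F
r ⊕ r = T ⊕ T = F
((¬b) ∧ r) → (r ⊕ r) = F → F = T
¬(((¬b) ∧ r) → (r ⊕ r)) = F

F


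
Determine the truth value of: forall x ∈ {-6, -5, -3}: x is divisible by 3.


Evaluate the predicate on each element: -6:True, -5:False, -3:True.
Counterexample x = -5 fails the predicate.

False


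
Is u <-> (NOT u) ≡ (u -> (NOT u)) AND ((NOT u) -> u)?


Compare truth tables:
u | φ | ψ
---------
F | F | F
T | F | F
The columns φ and ψ agree on every row.

Yes, they are logically equivalent.


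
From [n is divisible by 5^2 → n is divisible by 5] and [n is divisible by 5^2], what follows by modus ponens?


Modus ponens: from (P → Q) and P, infer Q.
P = 'n is divisible by 5^2' is asserted, and P → Q holds, so Q follows.

n is divisible by 5.


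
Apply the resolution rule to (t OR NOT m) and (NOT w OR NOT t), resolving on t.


The clauses contain complementary literals t and NOTt.
Resolution eliminates this pair and disjoins the remaining literals (merging duplicates).

(NOT m OR NOT w)


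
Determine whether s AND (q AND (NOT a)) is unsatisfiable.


Truth table over {a, q, s}:
a | q | s | φ
-------------
F | F | F | F
T | F | F | F
F | T | F | F
T | T | F | F
F | F | T | F
T | F | T | F
F | T | T | T
T | T | T | F
Satisfying assignment at row 7: a=F, q=T, s=T gives T.

No, it is not a contradiction.


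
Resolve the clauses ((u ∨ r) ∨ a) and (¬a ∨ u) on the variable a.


The clauses contain complementary literals a and ¬a.
Resolution eliminates this pair and disjoins the remaining literals (merging duplicates).

(u ∨ r)


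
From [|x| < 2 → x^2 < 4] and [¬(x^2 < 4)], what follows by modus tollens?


Modus tollens: from (P → Q) and ¬Q, infer ¬P.
Q = 'x^2 < 4' is denied; since P → Q, P must also fail.

Not (|x| < 2).


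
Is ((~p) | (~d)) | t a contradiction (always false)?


Truth table over {d, p, t}:
d | p | t | φ
-------------
False | False | False | True
True | False | False | True
False | True | False | True
True | True | False | False
False | False | True | True
True | False | True | True
False | True | True | True
True | True | True | True
Satisfying assignment at row 1: d=False, p=False, t=False gives True.

No, it is not a contradiction.


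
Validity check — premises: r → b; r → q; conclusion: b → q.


This is (no valid rule). There exist truth assignments where the premises are all true but the conclusion is false.

Invalid.


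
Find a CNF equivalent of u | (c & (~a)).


Step 1: Distribute ∨ over ∧: u ∨ (c ∧ (¬a)) = (u ∨ c) ∧ (u ∨ (¬a)).

(u | c) & (u | (~a))


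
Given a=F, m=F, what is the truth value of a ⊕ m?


Exclusive or is true when exactly one operand is true.
Substitute: a=F, m=F.
F ⊕ F evaluates to F.

F


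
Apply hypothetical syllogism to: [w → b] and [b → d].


Hypothetical syllogism: from (P → Q) and (Q → R), infer (P → R).
Chain the two implications through the shared middle term 'b'.

w → d


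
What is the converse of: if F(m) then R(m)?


The converse of (P → Q) is (Q → P). It is not in general equivalent to the original.
Here P = 'F(m)' and Q = 'R(m)'.

If R(m), then F(m).


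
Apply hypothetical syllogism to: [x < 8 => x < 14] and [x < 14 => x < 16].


Hypothetical syllogism: from (P → Q) and (Q → R), infer (P → R).
Chain the two implications through the shared middle term 'x < 14'.

x < 8 => x < 16


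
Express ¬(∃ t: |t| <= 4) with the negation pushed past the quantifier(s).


¬(∀ x: φ) = ∃ x: ¬φ, and ¬(∃ x: φ) = ∀ x: ¬φ.
Apply to the existential statement.

∀ t: ¬(|t| <= 4)


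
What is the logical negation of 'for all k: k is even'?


¬(for all x: φ) = there exists x: ¬φ, and ¬(there exists x: φ) = for all x: ¬φ.
Apply to the universal statement.

there exists k: NOT(k is even)


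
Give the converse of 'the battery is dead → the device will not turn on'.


The converse of (P → Q) is (Q → P). It is not in general equivalent to the original.
Here P = 'the battery is dead' and Q = 'the device will not turn on'.

If the device will not turn on, then the battery is dead.


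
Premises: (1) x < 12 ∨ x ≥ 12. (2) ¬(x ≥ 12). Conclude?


Disjunctive syllogism: from (P ∨ Q) and ¬P, infer Q.
One disjunct, 'x ≥ 12', is ruled out; the other must hold.

x < 12


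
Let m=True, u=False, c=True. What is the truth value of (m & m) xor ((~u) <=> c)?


Substitute m=True, u=False, c=True:
m & m = True & True = True
~u = True
(~u) <=> c = True <=> True = True
(m & m) xor ((~u) <=> c) = True xor True = False

False


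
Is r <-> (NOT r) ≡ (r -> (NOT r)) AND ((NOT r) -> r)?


Compare truth tables:
r | φ | ψ
---------
F | F | F
T | F | F
The columns φ and ψ agree on every row.

Yes, they are logically equivalent.


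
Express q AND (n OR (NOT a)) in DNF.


Step 1: Distribute ∧ over ∨: q ∧ (n ∨ (¬a)) = (q ∧ n) ∨ (q ∧ (¬a)).

(q AND n) OR (q AND (NOT a))


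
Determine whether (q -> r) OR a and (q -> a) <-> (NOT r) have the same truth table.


Compare truth tables:
a | q | r | φ | ψ
-----------------
F | F | F | T | T
T | F | F | T | T
F | T | F | F | F
T | T | F | T | T
F | F | T | T | F
T | F | T | T | F
F | T | T | T | T
T | T | T | T | F
They differ at row 5 (a=F, q=F, r=T): φ=T but ψ=F.

No, they are not logically equivalent.


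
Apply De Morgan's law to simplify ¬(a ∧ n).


De Morgan: the negation of a conjunction is the disjunction of the negations.
Distribute ¬ across ∧, flipping it to ∨, and negate each literal.

(¬a) ∨ (¬n)


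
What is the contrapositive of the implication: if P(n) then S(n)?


The contrapositive of (P → Q) is (¬Q → ¬P); it is logically equivalent to the original.
Here P = 'P(n)' and Q = 'S(n)'.

If not (S(n)), then not (P(n)).


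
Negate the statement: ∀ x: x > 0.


¬(∀ x: φ) = ∃ x: ¬φ, and ¬(∃ x: φ) = ∀ x: ¬φ.
Apply to the universal statement.

∃ x: ¬(x > 0)


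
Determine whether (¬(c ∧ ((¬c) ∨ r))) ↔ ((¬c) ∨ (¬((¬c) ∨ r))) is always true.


Build the truth table over {c, r}:
c | r | φ
---------
F | F | T
T | F | T
F | T | T
T | T | T
Every row evaluates to true.

Yes, it is a tautology.


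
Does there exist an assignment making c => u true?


Search for a satisfying assignment over {c, u}.
Try c=False, u=False: the formula evaluates to True.
A satisfying assignment exists.

Satisfiable.


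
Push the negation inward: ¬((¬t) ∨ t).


De Morgan: the negation of a disjunction is the conjunction of the negations.
Distribute ¬ across ∨, flipping it to ∧, and negate each literal.

t ∧ (¬t)


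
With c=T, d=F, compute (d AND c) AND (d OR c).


Substitute c=T, d=F:
d AND c = F AND T = F
d OR c = F OR T = T
(d AND c) AND (d OR c) = F AND T = F

F


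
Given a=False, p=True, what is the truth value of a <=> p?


Biconditional is true when both operands have the same truth value.
Substitute: a=False, p=True.
False <=> True evaluates to False.

False


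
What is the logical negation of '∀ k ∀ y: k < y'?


Negation flips each quantifier (∀↔∃) and negates the inner predicate.
¬(∀ k ∀ y: φ) = ∃ k ∃ y: ¬φ.

∃ k ∃ y: ¬(k < y)


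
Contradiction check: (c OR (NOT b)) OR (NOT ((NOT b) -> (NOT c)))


Truth table over {b, c}:
b | c | φ
---------
F | F | T
T | F | F
F | T | T
T | T | T
Satisfying assignment at row 1: b=F, c=F gives T.

No, it is not a contradiction.


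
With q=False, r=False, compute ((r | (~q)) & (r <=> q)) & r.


Substitute q=False, r=False:
~q = True
r | (~q) = False | True = True
r <=> q = False <=> False = True
(r | (~q)) & (r <=> q) = True & True = True
((r | (~q)) & (r <=> q)) & r = True & False = False

False


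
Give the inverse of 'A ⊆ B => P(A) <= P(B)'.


The inverse of (P → Q) is (¬P → ¬Q). It is equivalent to the converse, not to the original.
Here P = 'A ⊆ B' and Q = 'P(A) <= P(B)'.

If not (A ⊆ B), then not (P(A) <= P(B)).


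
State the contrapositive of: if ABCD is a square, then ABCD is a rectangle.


The contrapositive of (P → Q) is (¬Q → ¬P); it is logically equivalent to the original.
Here P = 'ABCD is a square' and Q = 'ABCD is a rectangle'.

If not (ABCD is a rectangle), then not (ABCD is a square).


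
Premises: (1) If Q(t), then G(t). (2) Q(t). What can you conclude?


Modus ponens: from (P → Q) and P, infer Q.
P = 'Q(t)' is asserted, and P → Q holds, so Q follows.

G(t).


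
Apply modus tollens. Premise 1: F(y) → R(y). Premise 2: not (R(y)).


Modus tollens: from (P → Q) and ¬Q, infer ¬P.
Q = 'R(y)' is denied; since P → Q, P must also fail.

Not (F(y)).


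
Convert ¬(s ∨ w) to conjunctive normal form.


Step 1: Apply De Morgan: ¬(s ∨ w) = ¬s ∧ ¬w.

(¬s) ∧ (¬w)


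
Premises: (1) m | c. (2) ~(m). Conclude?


Disjunctive syllogism: from (P ∨ Q) and ¬P, infer Q.
One disjunct, 'm', is ruled out; the other must hold.

c


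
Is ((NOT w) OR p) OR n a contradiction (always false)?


Truth table over {n, p, w}:
n | p | w | φ
-------------
F | F | F | T
T | F | F | T
F | T | F | T
T | T | F | T
F | F | T | F
T | F | T | T
F | T | T | T
T | T | T | T
Satisfying assignment at row 1: n=F, p=F, w=F gives T.

No, it is not a contradiction.


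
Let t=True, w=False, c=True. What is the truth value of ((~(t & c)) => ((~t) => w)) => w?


Substitute t=True, w=False, c=True:
t & c = True & True = True
~(t & c) = False
~t = False
(~t) => w = False => False = True
(~(t & c)) => ((~t) => w) = False => True = True
((~(t & c)) => ((~t) => w)) => w = True => False = False

False


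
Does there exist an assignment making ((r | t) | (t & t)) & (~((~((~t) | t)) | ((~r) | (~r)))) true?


Search for a satisfying assignment over {r, t}.
Try r=True, t=False: the formula evaluates to True.
A satisfying assignment exists.

Satisfiable.


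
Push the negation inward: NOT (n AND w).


De Morgan: the negation of a conjunction is the disjunction of the negations.
Distribute NOT across AND, flipping it to OR, and negate each literal.

(NOT n) OR (NOT w)


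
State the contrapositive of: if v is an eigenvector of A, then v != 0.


The contrapositive of (P → Q) is (¬Q → ¬P); it is logically equivalent to the original.
Here P = 'v is an eigenvector of A' and Q = 'v != 0'.

If not (v != 0), then not (v is an eigenvector of A).


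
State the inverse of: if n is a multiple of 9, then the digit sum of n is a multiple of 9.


The inverse of (P → Q) is (¬P → ¬Q). It is equivalent to the converse, not to the original.
Here P = 'n is a multiple of 9' and Q = 'the digit sum of n is a multiple of 9'.

If not (n is a multiple of 9), then not (the digit sum of n is a multiple of 9).


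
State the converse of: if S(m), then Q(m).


The converse of (P → Q) is (Q → P). It is not in general equivalent to the original.
Here P = 'S(m)' and Q = 'Q(m)'.

If Q(m), then S(m).


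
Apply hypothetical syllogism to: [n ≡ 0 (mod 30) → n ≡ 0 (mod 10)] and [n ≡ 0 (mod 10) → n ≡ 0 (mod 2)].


Hypothetical syllogism: from (P → Q) and (Q → R), infer (P → R).
Chain the two implications through the shared middle term 'n ≡ 0 (mod 10)'.

n ≡ 0 (mod 30) → n ≡ 0 (mod 2)


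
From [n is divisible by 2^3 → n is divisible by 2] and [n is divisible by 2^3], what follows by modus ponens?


Modus ponens: from (P → Q) and P, infer Q.
P = 'n is divisible by 2^3' is asserted, and P → Q holds, so Q follows.

n is divisible by 2.


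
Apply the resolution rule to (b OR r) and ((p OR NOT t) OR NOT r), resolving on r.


The clauses contain complementary literals r and NOTr.
Resolution eliminates this pair and disjoins the remaining literals (merging duplicates).

((b OR NOT t) OR p)


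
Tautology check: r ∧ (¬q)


Build the truth table over {q, r}:
q | r | φ
---------
F | F | F
T | F | F
F | T | T
T | T | F
Counterexample at row 1: with q=F, r=F, the formula is F.

No, it is not a tautology.


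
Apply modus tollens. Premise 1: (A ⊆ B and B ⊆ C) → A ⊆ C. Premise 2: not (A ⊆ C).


Modus tollens: from (P → Q) and ¬Q, infer ¬P.
Q = 'A ⊆ C' is denied; since P → Q, P must also fail.

Not ((A ⊆ B and B ⊆ C)).


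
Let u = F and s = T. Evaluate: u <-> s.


Biconditional is true when both operands have the same truth value.
Substitute: u=F, s=T.
F <-> T evaluates to F.

F


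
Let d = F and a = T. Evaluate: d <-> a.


Biconditional is true when both operands have the same truth value.
Substitute: d=F, a=T.
F <-> T evaluates to F.

F


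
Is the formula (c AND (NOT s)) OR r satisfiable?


Search for a satisfying assignment over {c, r, s}.
Try c=T, r=F, s=F: the formula evaluates to T.
A satisfying assignment exists.

Satisfiable.


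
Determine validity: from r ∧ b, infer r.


This matches the form of conjunction elimination: the conclusion follows in every model of the premises.

Valid.


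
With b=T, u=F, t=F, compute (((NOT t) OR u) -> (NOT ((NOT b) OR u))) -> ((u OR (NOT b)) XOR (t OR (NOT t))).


Substitute b=T, u=F, t=F:
… (earlier sub-steps elided)
NOT b = F
(NOT b) OR u = F OR F = F
NOT ((NOT b) OR u) = T
((NOT t) OR u) -> (NOT ((NOT b) OR u)) = T -> T = T
NOT b = F
u OR (NOT b) = F OR F = F
NOT t = T
t OR (NOT t) = F OR T = T
(u OR (NOT b)) XOR (t OR (NOT t)) = F XOR T = T
(((NOT t) OR u) -> (NOT ((NOT b) OR u))) -> ((u OR (NOT b)) XOR (t OR (NOT t))) = T -> T = T

T


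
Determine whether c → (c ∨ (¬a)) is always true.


Build the truth table over {a, c}:
a | c | φ
---------
F | F | T
T | F | T
F | T | T
T | T | T
Every row evaluates to true.

Yes, it is a tautology.


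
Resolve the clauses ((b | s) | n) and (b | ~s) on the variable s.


The clauses contain complementary literals s and ~s.
Resolution eliminates this pair and disjoins the remaining literals (merging duplicates).

(b | n)


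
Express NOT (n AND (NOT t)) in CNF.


Step 1: Apply De Morgan: ¬(n ∧ (¬t)) = ¬n ∨ ¬(¬t).
Step 2: Eliminate any double negations (¬¬X = X).

(NOT n) OR t


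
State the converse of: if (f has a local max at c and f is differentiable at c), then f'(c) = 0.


The converse of (P → Q) is (Q → P). It is not in general equivalent to the original.
Here P = '(f has a local max at c and f is differentiable at c)' and Q = 'f'(c) = 0'.

If f'(c) = 0, then (f has a local max at c and f is differentiable at c).


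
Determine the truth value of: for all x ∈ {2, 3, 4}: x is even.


Evaluate the predicate on each element: 2:T, 3:F, 4:T.
Counterexample x = 3 fails the predicate.

F


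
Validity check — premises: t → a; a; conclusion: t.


This is affirming the consequent (fallacy). There exist truth assignments where the premises are all true but the conclusion is false.

Invalid.


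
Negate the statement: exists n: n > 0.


¬(forall x: φ) = exists x: ¬φ, and ¬(exists x: φ) = forall x: ¬φ.
Apply to the existential statement.

forall n: ~(n > 0)


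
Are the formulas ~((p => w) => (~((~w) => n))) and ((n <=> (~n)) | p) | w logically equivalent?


Compare truth tables:
n | p | w | φ | ψ
-----------------
False | False | False | False | False
True | False | False | True | False
False | True | False | False | True
True | True | False | False | True
False | False | True | True | True
True | False | True | True | True
False | True | True | True | True
True | True | True | True | True
They differ at row 2 (n=True, p=False, w=False): φ=True but ψ=False.

No, they are not logically equivalent.


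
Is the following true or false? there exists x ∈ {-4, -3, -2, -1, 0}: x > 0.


Evaluate the predicate on each element: -4:F, -3:F, -2:F, -1:F, 0:F.
No element satisfies the predicate.

F


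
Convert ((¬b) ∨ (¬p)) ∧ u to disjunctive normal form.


Step 1: Distribute ∧ over ∨: ((¬b) ∨ (¬p)) ∧ u = ((¬b) ∧ u) ∨ ((¬p) ∧ u).

((¬b) ∧ u) ∨ ((¬p) ∧ u)


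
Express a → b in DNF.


Step 1: Rewrite a → b as ¬a ∨ b.

(¬a) ∨ b


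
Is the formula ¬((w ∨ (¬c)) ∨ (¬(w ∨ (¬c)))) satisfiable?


Check all 4 assignments over {c, w}:
c | w | φ
---------
F | F | F
T | F | F
F | T | F
T | T | F
No assignment makes the formula true.

Unsatisfiable.


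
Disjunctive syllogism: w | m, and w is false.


Disjunctive syllogism: from (P ∨ Q) and ¬P, infer Q.
One disjunct, 'w', is ruled out; the other must hold.

m


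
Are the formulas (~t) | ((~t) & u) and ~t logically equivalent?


Compare truth tables:
t | u | φ | ψ
-------------
False | False | True | True
True | False | False | False
False | True | True | True
True | True | False | False
The columns φ and ψ agree on every row.

Yes, they are logically equivalent.
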